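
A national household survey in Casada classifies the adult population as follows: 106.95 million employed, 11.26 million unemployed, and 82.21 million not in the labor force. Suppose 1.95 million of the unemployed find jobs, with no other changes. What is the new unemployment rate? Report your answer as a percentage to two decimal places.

Initially, labor force = 106.95 + 11.26 = 118.21 million, so u = 11.26/118.21 = 9.53%.
After the change, unemployed falls and employed rises by 1.95; labor force unchanged → E = 108.90, U = 9.31, labor force = 118.21 million.
New unemployment rate = 9.31 / 118.21 = 7.88%.

New unemployment rate ≈ 7.88%.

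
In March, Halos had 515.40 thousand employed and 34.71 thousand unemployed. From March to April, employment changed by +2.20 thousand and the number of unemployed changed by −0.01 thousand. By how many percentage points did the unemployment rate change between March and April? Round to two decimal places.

The unemployment rate changed by −0.03 percentage points.

March: labor force = 515.40 + 34.71 = 550.11; u = 34.71/550.11 = 6.31%.
April: labor force = 517.60 + 34.70 = 552.30; u = 34.70/552.30 = 6.28%.
Change = 6.28% − 6.31% = −0.03 pp.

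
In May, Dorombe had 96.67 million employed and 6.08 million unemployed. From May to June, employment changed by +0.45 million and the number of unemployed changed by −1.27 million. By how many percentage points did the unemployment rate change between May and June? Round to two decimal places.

The unemployment rate changed by −1.20 percentage points.

May: labor force = 96.67 + 6.08 = 102.75; u = 6.08/102.75 = 5.92%.
June: labor force = 97.12 + 4.81 = 101.93; u = 4.81/101.93 = 4.72%.
Change = 4.72% − 5.92% = −1.20 pp.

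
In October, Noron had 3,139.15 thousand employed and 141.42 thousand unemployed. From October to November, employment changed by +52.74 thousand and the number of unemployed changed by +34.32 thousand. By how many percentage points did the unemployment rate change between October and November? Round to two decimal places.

October: labor force = 3,139.15 + 141.42 = 3,280.57; u = 141.42/3,280.57 = 4.31%.
November: labor force = 3,191.89 + 175.74 = 3,367.63; u = 175.74/3,367.63 = 5.22%.
Change = 5.22% − 4.31% = +0.91 pp.

The unemployment rate changed by +0.91 percentage points.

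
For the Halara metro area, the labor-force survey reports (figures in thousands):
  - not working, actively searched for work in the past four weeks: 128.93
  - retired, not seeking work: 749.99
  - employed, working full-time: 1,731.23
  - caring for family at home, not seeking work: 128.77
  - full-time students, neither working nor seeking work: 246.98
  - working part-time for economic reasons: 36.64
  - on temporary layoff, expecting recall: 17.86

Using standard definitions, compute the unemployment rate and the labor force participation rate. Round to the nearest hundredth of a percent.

Employed = 1,731.23 + 36.64 = 1,767.87 thousand (anyone who worked, including part-time for economic reasons, counts as employed).
Unemployed = 128.93 + 17.86 = 146.79 thousand (jobless and actively searching, or on temporary layoff).
Labor force = 1,767.87 + 146.79 = 1,914.66 thousand.
Not in labor force = 749.99 + 128.77 + 246.98 = 1,125.74 thousand (those not working and not actively searching are outside the labor force).
Civilian working-age population = 1,914.66 + 1,125.74 = 3,040.40 thousand.
Unemployment rate = 146.79 / 1,914.66 = 7.67%.
Labor force participation rate = 1,914.66 / 3,040.40 = 62.97%.

Unemployment rate ≈ 7.67%; labor force participation rate ≈ 62.97%.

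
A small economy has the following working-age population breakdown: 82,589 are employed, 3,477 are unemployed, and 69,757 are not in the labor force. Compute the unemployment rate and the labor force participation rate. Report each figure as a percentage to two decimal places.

Labor force = employed + unemployed = 82,589 + 3,477 = 86,066.
Working-age population = 86,066 + 69,757 = 155,823.
Unemployment rate = 3,477 / 86,066 = 4.04%.
Labor force participation rate = 86,066 / 155,823 = 55.23%.

Unemployment rate ≈ 4.04%; labor force participation rate ≈ 55.23%.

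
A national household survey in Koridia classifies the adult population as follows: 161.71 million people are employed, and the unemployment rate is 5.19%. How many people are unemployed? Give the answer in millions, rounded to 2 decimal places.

About 8.85 million are unemployed.

Let U be the number unemployed. The labor force is E + U, and U/(E+U) = 0.0519.
So U = 0.0519 × 161.71 / (1 − 0.0519) = 8.3927 / 0.9481 ≈ 8.85 million.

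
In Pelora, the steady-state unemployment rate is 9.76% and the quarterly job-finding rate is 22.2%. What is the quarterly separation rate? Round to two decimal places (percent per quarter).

Separation rate ≈ 2.40% per quarter.

From u* = s/(s+f): s = u·f/(1−u).
s = 0.0976 × 22.2 / (1 − 0.0976) = 2.1667 / 0.9024 ≈ 2.40% per quarter.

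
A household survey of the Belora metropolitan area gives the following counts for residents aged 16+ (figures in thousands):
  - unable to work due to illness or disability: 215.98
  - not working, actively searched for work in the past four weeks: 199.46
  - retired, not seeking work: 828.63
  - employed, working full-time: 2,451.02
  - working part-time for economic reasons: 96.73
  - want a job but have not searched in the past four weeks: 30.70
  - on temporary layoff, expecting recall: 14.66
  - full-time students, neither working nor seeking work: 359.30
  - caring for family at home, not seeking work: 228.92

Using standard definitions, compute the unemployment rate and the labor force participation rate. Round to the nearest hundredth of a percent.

Employed = 2,451.02 + 96.73 = 2,547.75 thousand (anyone who worked, including part-time for economic reasons, counts as employed).
Unemployed = 199.46 + 14.66 = 214.12 thousand (jobless and actively searching, or on temporary layoff).
Labor force = 2,547.75 + 214.12 = 2,761.87 thousand.
Not in labor force = 215.98 + 828.63 + 30.70 + 359.30 + 228.92 = 1,663.53 thousand (those not working and not actively searching are outside the labor force — including those who want a job but have given up searching).
Civilian working-age population = 2,761.87 + 1,663.53 = 4,425.40 thousand.
Unemployment rate = 214.12 / 2,761.87 = 7.75%.
Labor force participation rate = 2,761.87 / 4,425.40 = 62.41%.

Unemployment rate ≈ 7.75%; labor force participation rate ≈ 62.41%.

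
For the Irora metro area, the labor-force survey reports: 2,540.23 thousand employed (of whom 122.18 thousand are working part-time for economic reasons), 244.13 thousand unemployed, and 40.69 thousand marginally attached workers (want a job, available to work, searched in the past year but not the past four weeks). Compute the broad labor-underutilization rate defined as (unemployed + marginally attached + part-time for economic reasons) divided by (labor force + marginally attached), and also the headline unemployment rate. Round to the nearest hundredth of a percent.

Broad underutilization rate ≈ 14.41%; headline unemployment rate ≈ 8.77%.

Labor force = 2,540.23 + 244.13 = 2,784.36 thousand.
Numerator = 244.13 + 40.69 + 122.18 = 407.00 thousand.
Denominator = 2,784.36 + 40.69 = 2,825.05 thousand.
Broad rate = 407.00 / 2,825.05 = 14.41%.
Headline unemployment rate = 244.13 / 2,784.36 = 8.77%.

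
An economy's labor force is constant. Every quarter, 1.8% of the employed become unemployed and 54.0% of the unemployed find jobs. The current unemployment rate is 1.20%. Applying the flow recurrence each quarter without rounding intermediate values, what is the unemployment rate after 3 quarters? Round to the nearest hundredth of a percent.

Unemployment rate after three quarters ≈ 3.05%.

With a fixed labor force, u_{t+1} = u_t + s·(1−u_t) − f·u_t = u_t·(1−s−f) + s.
Here 1−s−f = 0.442 and s = 0.018.
u_1 = 0.012000 × 0.442 + 0.018 = 0.023304.
u_2 = 0.023304 × 0.442 + 0.018 = 0.028300.
u_3 = 0.028300 × 0.442 + 0.018 = 0.030509.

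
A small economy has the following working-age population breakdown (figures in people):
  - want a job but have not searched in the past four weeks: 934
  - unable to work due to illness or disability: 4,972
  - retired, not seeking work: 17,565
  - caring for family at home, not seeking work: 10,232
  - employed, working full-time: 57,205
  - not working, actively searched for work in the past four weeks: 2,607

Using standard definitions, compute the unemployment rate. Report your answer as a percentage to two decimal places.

Employed = 57,205.
Unemployed = 2,607.
Labor force = 57,205 + 2,607 = 59,812.
Unemployment rate = 2,607 / 59,812 = 4.36%.

Unemployment rate ≈ 4.36%.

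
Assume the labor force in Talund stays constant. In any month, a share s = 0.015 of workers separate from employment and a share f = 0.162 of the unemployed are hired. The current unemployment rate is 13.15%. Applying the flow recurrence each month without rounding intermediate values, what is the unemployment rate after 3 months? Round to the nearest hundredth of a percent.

Unemployment rate after three months ≈ 11.08%.

With a fixed labor force, u_{t+1} = u_t + s·(1−u_t) − f·u_t = u_t·(1−s−f) + s.
Here 1−s−f = 0.823 and s = 0.015.
u_1 = 0.131500 × 0.823 + 0.015 = 0.123225.
u_2 = 0.123225 × 0.823 + 0.015 = 0.116414.
u_3 = 0.116414 × 0.823 + 0.015 = 0.110809.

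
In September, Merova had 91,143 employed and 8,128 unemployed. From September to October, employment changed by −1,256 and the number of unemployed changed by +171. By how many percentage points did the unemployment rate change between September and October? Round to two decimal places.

September: labor force = 91,143 + 8,128 = 99,271; u = 8,128/99,271 = 8.19%.
October: labor force = 89,887 + 8,299 = 98,186; u = 8,299/98,186 = 8.45%.
Change = 8.45% − 8.19% = +0.26 pp.

The unemployment rate changed by +0.26 percentage points.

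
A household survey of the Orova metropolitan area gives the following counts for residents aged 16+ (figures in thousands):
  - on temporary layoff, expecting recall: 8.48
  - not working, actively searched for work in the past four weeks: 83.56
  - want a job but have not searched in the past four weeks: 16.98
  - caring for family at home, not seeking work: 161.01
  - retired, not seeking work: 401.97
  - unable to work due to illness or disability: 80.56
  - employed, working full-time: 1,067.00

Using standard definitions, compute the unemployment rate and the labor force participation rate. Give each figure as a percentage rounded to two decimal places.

Unemployment rate ≈ 7.94%; labor force participation rate ≈ 63.70%.

Employed = 1,067.00 thousand.
Unemployed = 8.48 + 83.56 = 92.04 thousand (jobless and actively searching, or on temporary layoff).
Labor force = 1,067.00 + 92.04 = 1,159.04 thousand.
Not in labor force = 16.98 + 161.01 + 401.97 + 80.56 = 660.52 thousand (those not working and not actively searching are outside the labor force — including those who want a job but have given up searching).
Civilian working-age population = 1,159.04 + 660.52 = 1,819.56 thousand.
Unemployment rate = 92.04 / 1,159.04 = 7.94%.
Labor force participation rate = 1,159.04 / 1,819.56 = 63.70%.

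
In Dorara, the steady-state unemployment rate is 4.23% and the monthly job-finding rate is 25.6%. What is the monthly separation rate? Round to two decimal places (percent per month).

Separation rate ≈ 1.13% per month.

From u* = s/(s+f): s = u·f/(1−u).
s = 0.0423 × 25.6 / (1 − 0.0423) = 1.0829 / 0.9577 ≈ 1.13% per month.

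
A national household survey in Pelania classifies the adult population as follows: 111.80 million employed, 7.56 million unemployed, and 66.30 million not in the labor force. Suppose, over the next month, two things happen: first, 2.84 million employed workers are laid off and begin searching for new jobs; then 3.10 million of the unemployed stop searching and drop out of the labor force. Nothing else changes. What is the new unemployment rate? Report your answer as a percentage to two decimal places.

Initially, labor force = 111.80 + 7.56 = 119.36 million, so u = 7.56/119.36 = 6.33%.
After the first change, employed falls and unemployed rises by 2.84; labor force unchanged → E = 108.96, U = 10.40, labor force = 119.36 million.
After the second change, unemployed and labor force both fall by 3.10 → E = 108.96, U = 7.30, labor force = 116.26 million.
New unemployment rate = 7.30 / 116.26 = 6.28%.

New unemployment rate ≈ 6.28%.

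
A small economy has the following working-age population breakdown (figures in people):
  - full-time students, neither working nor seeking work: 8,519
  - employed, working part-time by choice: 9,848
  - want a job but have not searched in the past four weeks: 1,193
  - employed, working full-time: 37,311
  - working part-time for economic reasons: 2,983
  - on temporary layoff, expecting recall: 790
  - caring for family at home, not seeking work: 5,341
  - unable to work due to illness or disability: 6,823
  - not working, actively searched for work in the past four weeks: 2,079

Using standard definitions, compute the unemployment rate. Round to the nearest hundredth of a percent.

Employed = 9,848 + 37,311 + 2,983 = 50,142 (anyone who worked, including part-time for economic reasons, counts as employed).
Unemployed = 790 + 2,079 = 2,869 (jobless and actively searching, or on temporary layoff).
Labor force = 50,142 + 2,869 = 53,011.
Unemployment rate = 2,869 / 53,011 = 5.41%.

Unemployment rate ≈ 5.41%.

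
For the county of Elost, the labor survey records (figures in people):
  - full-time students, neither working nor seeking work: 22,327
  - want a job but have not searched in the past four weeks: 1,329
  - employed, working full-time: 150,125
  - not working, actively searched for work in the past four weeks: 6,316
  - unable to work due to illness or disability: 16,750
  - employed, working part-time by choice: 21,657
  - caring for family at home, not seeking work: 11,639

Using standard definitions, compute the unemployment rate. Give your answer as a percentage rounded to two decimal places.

Unemployment rate ≈ 3.55%.

Employed = 150,125 + 21,657 = 171,782.
Unemployed = 6,316.
Labor force = 171,782 + 6,316 = 178,098.
Unemployment rate = 6,316 / 178,098 = 3.55%.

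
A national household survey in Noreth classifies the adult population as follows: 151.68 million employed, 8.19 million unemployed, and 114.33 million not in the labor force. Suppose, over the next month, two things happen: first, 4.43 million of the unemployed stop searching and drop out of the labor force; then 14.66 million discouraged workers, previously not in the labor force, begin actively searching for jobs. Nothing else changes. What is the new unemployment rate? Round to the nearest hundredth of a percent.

Initially, labor force = 151.68 + 8.19 = 159.87 million, so u = 8.19/159.87 = 5.12%.
After the first change, unemployed and labor force both fall by 4.43 → E = 151.68, U = 3.76, labor force = 155.44 million.
After the second change, unemployed and labor force both rise by 14.66 → E = 151.68, U = 18.42, labor force = 170.10 million.
New unemployment rate = 18.42 / 170.10 = 10.83%.

New unemployment rate ≈ 10.83%.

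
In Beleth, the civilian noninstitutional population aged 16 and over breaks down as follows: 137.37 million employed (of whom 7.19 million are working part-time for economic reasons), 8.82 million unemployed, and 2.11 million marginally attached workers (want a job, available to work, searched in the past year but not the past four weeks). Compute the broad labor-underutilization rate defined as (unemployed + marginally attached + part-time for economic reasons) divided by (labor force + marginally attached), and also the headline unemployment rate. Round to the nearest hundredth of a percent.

Broad underutilization rate ≈ 12.22%; headline unemployment rate ≈ 6.03%.

Labor force = 137.37 + 8.82 = 146.19 million.
Numerator = 8.82 + 2.11 + 7.19 = 18.12 million.
Denominator = 146.19 + 2.11 = 148.30 million.
Broad rate = 18.12 / 148.30 = 12.22%.
Headline unemployment rate = 8.82 / 146.19 = 6.03%.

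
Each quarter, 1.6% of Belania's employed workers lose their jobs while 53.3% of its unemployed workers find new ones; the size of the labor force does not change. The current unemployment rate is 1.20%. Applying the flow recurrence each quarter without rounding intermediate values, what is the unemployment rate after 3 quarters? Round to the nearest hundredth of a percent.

With a fixed labor force, u_{t+1} = u_t + s·(1−u_t) − f·u_t = u_t·(1−s−f) + s.
Here 1−s−f = 0.451 and s = 0.016.
u_1 = 0.012000 × 0.451 + 0.016 = 0.021412.
u_2 = 0.021412 × 0.451 + 0.016 = 0.025657.
u_3 = 0.025657 × 0.451 + 0.016 = 0.027571.

Unemployment rate after three quarters ≈ 2.76%.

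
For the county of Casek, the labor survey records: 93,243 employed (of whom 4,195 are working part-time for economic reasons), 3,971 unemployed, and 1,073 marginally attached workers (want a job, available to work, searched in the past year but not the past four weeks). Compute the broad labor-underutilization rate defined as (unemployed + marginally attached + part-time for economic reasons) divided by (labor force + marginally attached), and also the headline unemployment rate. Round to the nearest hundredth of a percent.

Broad underutilization rate ≈ 9.40%; headline unemployment rate ≈ 4.08%.

Labor force = 93,243 + 3,971 = 97,214.
Numerator = 3,971 + 1,073 + 4,195 = 9,239.
Denominator = 97,214 + 1,073 = 98,287.
Broad rate = 9,239 / 98,287 = 9.40%.
Headline unemployment rate = 3,971 / 97,214 = 4.08%.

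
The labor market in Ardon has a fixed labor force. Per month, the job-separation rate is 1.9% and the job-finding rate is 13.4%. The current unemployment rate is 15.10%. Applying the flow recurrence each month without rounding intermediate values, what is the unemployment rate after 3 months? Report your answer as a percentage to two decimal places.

Unemployment rate after three months ≈ 14.05%.

With a fixed labor force, u_{t+1} = u_t + s·(1−u_t) − f·u_t = u_t·(1−s−f) + s.
Here 1−s−f = 0.847 and s = 0.019.
u_1 = 0.151000 × 0.847 + 0.019 = 0.146897.
u_2 = 0.146897 × 0.847 + 0.019 = 0.143422.
u_3 = 0.143422 × 0.847 + 0.019 = 0.140478.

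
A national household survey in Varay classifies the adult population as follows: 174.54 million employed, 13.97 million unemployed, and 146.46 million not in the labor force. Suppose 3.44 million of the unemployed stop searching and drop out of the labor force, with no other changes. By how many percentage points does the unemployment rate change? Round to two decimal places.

Initially, labor force = 174.54 + 13.97 = 188.51 million, so u = 13.97/188.51 = 7.41%.
After the change, unemployed and labor force both fall by 3.44 → E = 174.54, U = 10.53, labor force = 185.07 million.
New unemployment rate = 10.53 / 185.07 = 5.69%.
Change = 5.69% − 7.41% = −1.72 percentage points.

The unemployment rate changes by −1.72 percentage points.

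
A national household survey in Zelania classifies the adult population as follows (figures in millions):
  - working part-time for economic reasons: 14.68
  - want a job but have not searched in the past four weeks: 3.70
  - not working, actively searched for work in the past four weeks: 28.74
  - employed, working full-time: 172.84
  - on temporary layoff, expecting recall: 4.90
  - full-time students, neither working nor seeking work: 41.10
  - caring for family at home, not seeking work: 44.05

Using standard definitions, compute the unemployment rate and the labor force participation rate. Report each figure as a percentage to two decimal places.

Employed = 14.68 + 172.84 = 187.52 million (anyone who worked, including part-time for economic reasons, counts as employed).
Unemployed = 28.74 + 4.90 = 33.64 million (jobless and actively searching, or on temporary layoff).
Labor force = 187.52 + 33.64 = 221.16 million.
Not in labor force = 3.70 + 41.10 + 44.05 = 88.85 million (those not working and not actively searching are outside the labor force — including those who want a job but have given up searching).
Civilian working-age population = 221.16 + 88.85 = 310.01 million.
Unemployment rate = 33.64 / 221.16 = 15.21%.
Labor force participation rate = 221.16 / 310.01 = 71.34%.

Unemployment rate ≈ 15.21%; labor force participation rate ≈ 71.34%.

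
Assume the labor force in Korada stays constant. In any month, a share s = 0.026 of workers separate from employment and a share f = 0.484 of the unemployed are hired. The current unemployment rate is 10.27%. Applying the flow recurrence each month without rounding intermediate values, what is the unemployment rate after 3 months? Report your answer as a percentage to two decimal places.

Unemployment rate after three months ≈ 5.71%.

With a fixed labor force, u_{t+1} = u_t + s·(1−u_t) − f·u_t = u_t·(1−s−f) + s.
Here 1−s−f = 0.490 and s = 0.026.
u_1 = 0.102700 × 0.490 + 0.026 = 0.076323.
u_2 = 0.076323 × 0.490 + 0.026 = 0.063398.
u_3 = 0.063398 × 0.490 + 0.026 = 0.057065.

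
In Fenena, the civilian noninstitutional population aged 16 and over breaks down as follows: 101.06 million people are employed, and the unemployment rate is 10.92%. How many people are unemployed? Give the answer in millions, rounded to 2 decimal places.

Let U be the number unemployed. The labor force is E + U, and U/(E+U) = 0.1092.
So U = 0.1092 × 101.06 / (1 − 0.1092) = 11.0358 / 0.8908 ≈ 12.39 million.

About 12.39 million are unemployed.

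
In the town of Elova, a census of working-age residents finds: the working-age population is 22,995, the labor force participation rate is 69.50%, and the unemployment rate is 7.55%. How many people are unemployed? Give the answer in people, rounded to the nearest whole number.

Labor force = 0.6950 × 22,995 = 15,982.
Unemployed = 0.0755 × 15,982 ≈ 1,207.

About 1,207 are unemployed.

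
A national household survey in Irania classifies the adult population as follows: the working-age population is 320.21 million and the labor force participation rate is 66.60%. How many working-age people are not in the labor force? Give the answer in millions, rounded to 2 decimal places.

About 106.95 million are not in the labor force.

Share not in the labor force = 1 − 0.6660 = 0.3340.
Not in labor force = 0.3340 × 320.21 ≈ 106.95 million.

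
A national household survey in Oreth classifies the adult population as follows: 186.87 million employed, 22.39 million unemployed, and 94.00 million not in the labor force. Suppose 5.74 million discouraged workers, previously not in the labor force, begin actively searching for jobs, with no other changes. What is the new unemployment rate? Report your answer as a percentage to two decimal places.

Initially, labor force = 186.87 + 22.39 = 209.26 million, so u = 22.39/209.26 = 10.70%.
After the change, unemployed and labor force both rise by 5.74 → E = 186.87, U = 28.13, labor force = 215.00 million.
New unemployment rate = 28.13 / 215.00 = 13.08%.

New unemployment rate ≈ 13.08%.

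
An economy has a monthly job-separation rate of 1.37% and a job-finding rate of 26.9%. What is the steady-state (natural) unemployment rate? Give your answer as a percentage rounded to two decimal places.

Steady-state unemployment rate ≈ 4.85%.

At steady state the flows balance: s·E = f·U, so U/(E+U) = s/(s+f).
u* = 1.37 / (1.37 + 26.9) = 1.37 / 28.27 = 4.85%.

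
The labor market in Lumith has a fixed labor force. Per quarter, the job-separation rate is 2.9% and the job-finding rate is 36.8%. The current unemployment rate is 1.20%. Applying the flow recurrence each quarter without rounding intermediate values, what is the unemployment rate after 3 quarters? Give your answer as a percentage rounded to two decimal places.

Unemployment rate after three quarters ≈ 5.97%.

With a fixed labor force, u_{t+1} = u_t + s·(1−u_t) − f·u_t = u_t·(1−s−f) + s.
Here 1−s−f = 0.603 and s = 0.029.
u_1 = 0.012000 × 0.603 + 0.029 = 0.036236.
u_2 = 0.036236 × 0.603 + 0.029 = 0.050850.
u_3 = 0.050850 × 0.603 + 0.029 = 0.059663.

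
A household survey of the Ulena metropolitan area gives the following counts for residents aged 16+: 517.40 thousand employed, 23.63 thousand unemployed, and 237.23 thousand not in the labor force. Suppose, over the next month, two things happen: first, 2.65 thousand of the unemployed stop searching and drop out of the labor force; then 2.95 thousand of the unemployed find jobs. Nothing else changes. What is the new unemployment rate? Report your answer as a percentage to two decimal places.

Initially, labor force = 517.40 + 23.63 = 541.03 thousand, so u = 23.63/541.03 = 4.37%.
After the first change, unemployed and labor force both fall by 2.65 → E = 517.40, U = 20.98, labor force = 538.38 thousand.
After the second change, unemployed falls and employed rises by 2.95; labor force unchanged → E = 520.35, U = 18.03, labor force = 538.38 thousand.
New unemployment rate = 18.03 / 538.38 = 3.35%.

New unemployment rate ≈ 3.35%.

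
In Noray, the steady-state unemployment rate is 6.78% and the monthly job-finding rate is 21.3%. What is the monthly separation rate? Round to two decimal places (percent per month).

Separation rate ≈ 1.55% per month.

From u* = s/(s+f): s = u·f/(1−u).
s = 0.0678 × 21.3 / (1 − 0.0678) = 1.4441 / 0.9322 ≈ 1.55% per month.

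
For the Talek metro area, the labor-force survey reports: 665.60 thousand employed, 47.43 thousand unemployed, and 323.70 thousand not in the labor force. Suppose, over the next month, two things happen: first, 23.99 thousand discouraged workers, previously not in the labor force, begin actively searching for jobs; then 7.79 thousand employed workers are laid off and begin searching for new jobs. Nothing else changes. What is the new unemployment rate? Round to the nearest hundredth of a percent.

New unemployment rate ≈ 10.75%.

Initially, labor force = 665.60 + 47.43 = 713.03 thousand, so u = 47.43/713.03 = 6.65%.
After the first change, unemployed and labor force both rise by 23.99 → E = 665.60, U = 71.42, labor force = 737.02 thousand.
After the second change, employed falls and unemployed rises by 7.79; labor force unchanged → E = 657.81, U = 79.21, labor force = 737.02 thousand.
New unemployment rate = 79.21 / 737.02 = 10.75%.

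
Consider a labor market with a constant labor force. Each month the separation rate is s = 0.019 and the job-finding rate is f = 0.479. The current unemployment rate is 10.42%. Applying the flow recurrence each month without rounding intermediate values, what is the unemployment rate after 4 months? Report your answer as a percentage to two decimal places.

With a fixed labor force, u_{t+1} = u_t + s·(1−u_t) − f·u_t = u_t·(1−s−f) + s.
Here 1−s−f = 0.502 and s = 0.019.
u_1 = 0.104200 × 0.502 + 0.019 = 0.071308.
u_2 = 0.071308 × 0.502 + 0.019 = 0.054797.
u_3 = 0.054797 × 0.502 + 0.019 = 0.046508.
u_4 = 0.046508 × 0.502 + 0.019 = 0.042347.

Unemployment rate after four months ≈ 4.23%.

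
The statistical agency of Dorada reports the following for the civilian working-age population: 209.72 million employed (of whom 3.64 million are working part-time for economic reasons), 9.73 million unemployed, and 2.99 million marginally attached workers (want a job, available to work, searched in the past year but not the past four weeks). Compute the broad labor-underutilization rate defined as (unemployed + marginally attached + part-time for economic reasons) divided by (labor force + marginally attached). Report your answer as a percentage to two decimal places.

Broad underutilization rate ≈ 7.35%.

Labor force = 209.72 + 9.73 = 219.45 million.
Numerator = 9.73 + 2.99 + 3.64 = 16.36 million.
Denominator = 219.45 + 2.99 = 222.44 million.
Broad rate = 16.36 / 222.44 = 7.35%.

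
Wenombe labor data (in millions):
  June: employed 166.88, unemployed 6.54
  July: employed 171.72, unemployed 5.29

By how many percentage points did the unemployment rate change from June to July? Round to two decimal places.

June: labor force = 166.88 + 6.54 = 173.42; u = 6.54/173.42 = 3.77%.
July: labor force = 171.72 + 5.29 = 177.01; u = 5.29/177.01 = 2.99%.
Change = 2.99% − 3.77% = −0.78 pp.

The unemployment rate changed by −0.78 percentage points.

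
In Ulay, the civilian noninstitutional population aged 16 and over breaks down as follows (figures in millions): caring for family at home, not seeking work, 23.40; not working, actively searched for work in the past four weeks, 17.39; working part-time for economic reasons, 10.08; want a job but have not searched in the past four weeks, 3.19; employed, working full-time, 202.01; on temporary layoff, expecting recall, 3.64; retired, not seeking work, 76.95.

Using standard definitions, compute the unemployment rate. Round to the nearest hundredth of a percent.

Employed = 10.08 + 202.01 = 212.09 million (anyone who worked, including part-time for economic reasons, counts as employed).
Unemployed = 17.39 + 3.64 = 21.03 million (jobless and actively searching, or on temporary layoff).
Labor force = 212.09 + 21.03 = 233.12 million.
Unemployment rate = 21.03 / 233.12 = 9.02%.

Unemployment rate ≈ 9.02%.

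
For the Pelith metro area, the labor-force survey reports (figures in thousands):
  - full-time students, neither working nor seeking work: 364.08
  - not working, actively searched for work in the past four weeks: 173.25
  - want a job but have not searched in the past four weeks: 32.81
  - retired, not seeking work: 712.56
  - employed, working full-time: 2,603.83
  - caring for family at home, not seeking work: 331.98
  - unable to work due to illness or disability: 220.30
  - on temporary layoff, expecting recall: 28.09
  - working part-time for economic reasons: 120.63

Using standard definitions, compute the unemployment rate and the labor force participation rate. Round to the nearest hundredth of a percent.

Employed = 2,603.83 + 120.63 = 2,724.46 thousand (anyone who worked, including part-time for economic reasons, counts as employed).
Unemployed = 173.25 + 28.09 = 201.34 thousand (jobless and actively searching, or on temporary layoff).
Labor force = 2,724.46 + 201.34 = 2,925.80 thousand.
Not in labor force = 364.08 + 32.81 + 712.56 + 331.98 + 220.30 = 1,661.73 thousand (those not working and not actively searching are outside the labor force — including those who want a job but have given up searching).
Civilian working-age population = 2,925.80 + 1,661.73 = 4,587.53 thousand.
Unemployment rate = 201.34 / 2,925.80 = 6.88%.
Labor force participation rate = 2,925.80 / 4,587.53 = 63.78%.

Unemployment rate ≈ 6.88%; labor force participation rate ≈ 63.78%.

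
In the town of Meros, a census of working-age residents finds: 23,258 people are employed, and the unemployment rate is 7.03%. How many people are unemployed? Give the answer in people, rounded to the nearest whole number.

About 1,759 are unemployed.

Let U be the number unemployed. The labor force is E + U, and U/(E+U) = 0.0703.
So U = 0.0703 × 23,258 / (1 − 0.0703) = 1635.04 / 0.9297 ≈ 1,759.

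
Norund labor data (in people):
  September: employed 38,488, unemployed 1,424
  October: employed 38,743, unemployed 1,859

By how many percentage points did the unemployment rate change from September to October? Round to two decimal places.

September: labor force = 38,488 + 1,424 = 39,912; u = 1,424/39,912 = 3.57%.
October: labor force = 38,743 + 1,859 = 40,602; u = 1,859/40,602 = 4.58%.
Change = 4.58% − 3.57% = +1.01 pp.

The unemployment rate changed by +1.01 percentage points.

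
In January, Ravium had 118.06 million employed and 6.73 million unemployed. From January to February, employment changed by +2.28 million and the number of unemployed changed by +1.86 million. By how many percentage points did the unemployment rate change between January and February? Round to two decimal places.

January: labor force = 118.06 + 6.73 = 124.79; u = 6.73/124.79 = 5.39%.
February: labor force = 120.34 + 8.59 = 128.93; u = 8.59/128.93 = 6.66%.
Change = 6.66% − 5.39% = +1.27 pp.

The unemployment rate changed by +1.27 percentage points.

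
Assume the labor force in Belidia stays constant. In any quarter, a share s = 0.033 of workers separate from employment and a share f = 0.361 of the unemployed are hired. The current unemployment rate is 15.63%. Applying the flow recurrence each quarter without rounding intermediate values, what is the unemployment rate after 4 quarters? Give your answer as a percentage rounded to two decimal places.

With a fixed labor force, u_{t+1} = u_t + s·(1−u_t) − f·u_t = u_t·(1−s−f) + s.
Here 1−s−f = 0.606 and s = 0.033.
u_1 = 0.156300 × 0.606 + 0.033 = 0.127718.
u_2 = 0.127718 × 0.606 + 0.033 = 0.110397.
u_3 = 0.110397 × 0.606 + 0.033 = 0.099901.
u_4 = 0.099901 × 0.606 + 0.033 = 0.093540.

Unemployment rate after four quarters ≈ 9.35%.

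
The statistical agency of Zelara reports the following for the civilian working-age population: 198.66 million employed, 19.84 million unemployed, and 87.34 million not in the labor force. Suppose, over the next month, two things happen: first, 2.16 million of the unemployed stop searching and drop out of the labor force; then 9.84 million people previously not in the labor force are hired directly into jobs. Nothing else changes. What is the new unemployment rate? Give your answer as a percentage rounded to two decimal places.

Initially, labor force = 198.66 + 19.84 = 218.50 million, so u = 19.84/218.50 = 9.08%.
After the first change, unemployed and labor force both fall by 2.16 → E = 198.66, U = 17.68, labor force = 216.34 million.
After the second change, employed and labor force both rise by 9.84; unemployed unchanged → E = 208.50, U = 17.68, labor force = 226.18 million.
New unemployment rate = 17.68 / 226.18 = 7.82%.

New unemployment rate ≈ 7.82%.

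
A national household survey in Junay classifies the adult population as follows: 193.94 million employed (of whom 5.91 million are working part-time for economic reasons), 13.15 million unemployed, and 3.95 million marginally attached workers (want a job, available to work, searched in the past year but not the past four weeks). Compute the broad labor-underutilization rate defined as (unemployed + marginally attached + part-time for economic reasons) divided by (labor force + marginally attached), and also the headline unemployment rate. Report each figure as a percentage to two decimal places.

Labor force = 193.94 + 13.15 = 207.09 million.
Numerator = 13.15 + 3.95 + 5.91 = 23.01 million.
Denominator = 207.09 + 3.95 = 211.04 million.
Broad rate = 23.01 / 211.04 = 10.90%.
Headline unemployment rate = 13.15 / 207.09 = 6.35%.

Broad underutilization rate ≈ 10.90%; headline unemployment rate ≈ 6.35%.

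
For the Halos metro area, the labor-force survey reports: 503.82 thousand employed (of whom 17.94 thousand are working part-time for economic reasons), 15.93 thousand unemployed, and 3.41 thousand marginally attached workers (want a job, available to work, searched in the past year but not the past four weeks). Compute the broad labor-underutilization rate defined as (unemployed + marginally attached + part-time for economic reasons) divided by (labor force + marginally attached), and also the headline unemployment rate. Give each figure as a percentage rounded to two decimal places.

Labor force = 503.82 + 15.93 = 519.75 thousand.
Numerator = 15.93 + 3.41 + 17.94 = 37.28 thousand.
Denominator = 519.75 + 3.41 = 523.16 thousand.
Broad rate = 37.28 / 523.16 = 7.13%.
Headline unemployment rate = 15.93 / 519.75 = 3.06%.

Broad underutilization rate ≈ 7.13%; headline unemployment rate ≈ 3.06%.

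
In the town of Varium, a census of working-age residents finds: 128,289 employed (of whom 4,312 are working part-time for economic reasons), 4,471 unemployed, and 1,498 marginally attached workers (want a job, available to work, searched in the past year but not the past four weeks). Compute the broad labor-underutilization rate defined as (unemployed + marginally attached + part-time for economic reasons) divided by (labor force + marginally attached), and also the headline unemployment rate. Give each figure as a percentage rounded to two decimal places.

Broad underutilization rate ≈ 7.66%; headline unemployment rate ≈ 3.37%.

Labor force = 128,289 + 4,471 = 132,760.
Numerator = 4,471 + 1,498 + 4,312 = 10,281.
Denominator = 132,760 + 1,498 = 134,258.
Broad rate = 10,281 / 134,258 = 7.66%.
Headline unemployment rate = 4,471 / 132,760 = 3.37%.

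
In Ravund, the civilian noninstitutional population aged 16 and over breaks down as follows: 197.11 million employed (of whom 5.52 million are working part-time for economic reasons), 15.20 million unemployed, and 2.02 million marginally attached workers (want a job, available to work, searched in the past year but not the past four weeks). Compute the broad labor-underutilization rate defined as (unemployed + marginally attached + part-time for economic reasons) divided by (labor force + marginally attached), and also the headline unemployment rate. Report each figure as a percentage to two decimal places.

Labor force = 197.11 + 15.20 = 212.31 million.
Numerator = 15.20 + 2.02 + 5.52 = 22.74 million.
Denominator = 212.31 + 2.02 = 214.33 million.
Broad rate = 22.74 / 214.33 = 10.61%.
Headline unemployment rate = 15.20 / 212.31 = 7.16%.

Broad underutilization rate ≈ 10.61%; headline unemployment rate ≈ 7.16%.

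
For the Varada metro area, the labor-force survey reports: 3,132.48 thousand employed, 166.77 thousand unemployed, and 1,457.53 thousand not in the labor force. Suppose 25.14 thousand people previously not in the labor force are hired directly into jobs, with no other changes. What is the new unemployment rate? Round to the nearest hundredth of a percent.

Initially, labor force = 3,132.48 + 166.77 = 3,299.25 thousand, so u = 166.77/3,299.25 = 5.05%.
After the change, employed and labor force both rise by 25.14; unemployed unchanged → E = 3,157.62, U = 166.77, labor force = 3,324.39 thousand.
New unemployment rate = 166.77 / 3,324.39 = 5.02%.

New unemployment rate ≈ 5.02%.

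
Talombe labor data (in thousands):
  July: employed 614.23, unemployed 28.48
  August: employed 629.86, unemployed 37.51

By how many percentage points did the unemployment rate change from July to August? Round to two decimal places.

July: labor force = 614.23 + 28.48 = 642.71; u = 28.48/642.71 = 4.43%.
August: labor force = 629.86 + 37.51 = 667.37; u = 37.51/667.37 = 5.62%.
Change = 5.62% − 4.43% = +1.19 pp.

The unemployment rate changed by +1.19 percentage points.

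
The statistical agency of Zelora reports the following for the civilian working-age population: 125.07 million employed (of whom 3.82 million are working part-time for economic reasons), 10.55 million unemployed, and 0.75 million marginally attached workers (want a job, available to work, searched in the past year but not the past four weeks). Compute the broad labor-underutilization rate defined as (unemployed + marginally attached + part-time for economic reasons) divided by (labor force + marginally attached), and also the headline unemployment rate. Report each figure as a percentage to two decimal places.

Labor force = 125.07 + 10.55 = 135.62 million.
Numerator = 10.55 + 0.75 + 3.82 = 15.12 million.
Denominator = 135.62 + 0.75 = 136.37 million.
Broad rate = 15.12 / 136.37 = 11.09%.
Headline unemployment rate = 10.55 / 135.62 = 7.78%.

Broad underutilization rate ≈ 11.09%; headline unemployment rate ≈ 7.78%.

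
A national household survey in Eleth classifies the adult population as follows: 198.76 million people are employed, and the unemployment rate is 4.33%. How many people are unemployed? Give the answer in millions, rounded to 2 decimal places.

Let U be the number unemployed. The labor force is E + U, and U/(E+U) = 0.0433.
So U = 0.0433 × 198.76 / (1 − 0.0433) = 8.6063 / 0.9567 ≈ 9.00 million.

About 9.00 million are unemployed.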